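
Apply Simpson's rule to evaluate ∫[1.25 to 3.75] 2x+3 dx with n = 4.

f(x) = 2x+3
a = 1.25, b = 3.75, n = 4
h = (b - a)/n = 0.625000

Simpson's rule: (h/3)[f(x₀) + 4f(x₁) + 2f(x₂) + ... + f(xₙ)]

x_0 = 1.2500, f(x_0) = 5.500000, coefficient = 1
x_1 = 1.8750, f(x_1) = 6.750000, coefficient = 4
x_2 = 2.5000, f(x_2) = 8.000000, coefficient = 2
x_3 = 3.1250, f(x_3) = 9.250000, coefficient = 4
x_4 = 3.7500, f(x_4) = 10.500000, coefficient = 1

I ≈ (0.625000/3) × 96.000000 = 20.000000
Exact value: 20.000000
Error: 0.000000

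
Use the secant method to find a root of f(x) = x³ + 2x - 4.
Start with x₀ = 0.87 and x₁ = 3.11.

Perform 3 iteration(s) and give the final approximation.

f(x) = x³ + 2x - 4
x₀ = 0.87, x₁ = 3.11

Secant formula: x_{n+1} = x_n - f(x_n)(x_n - x_{n-1})/(f(x_n) - f(x_{n-1}))

Iteration 1:
  f(0.870000) = -1.601497
  f(3.110000) = 32.300231
  x_2 = 3.110000 - 32.300231×(3.110000 - 0.870000)/(32.300231 - (-1.601497))
       = 0.975816
Iteration 2:
  f(3.110000) = 32.300231
  f(0.975816) = -1.119178
  x_3 = 0.975816 - (-1.119178)×(0.975816 - 3.110000)/(-1.119178 - 32.300231)
       = 1.047288
Iteration 3:
  f(0.975816) = -1.119178
  f(1.047288) = -0.756748
  x_4 = 1.047288 - (-0.756748)×(1.047288 - 0.975816)/(-0.756748 - (-1.119178))
       = 1.196518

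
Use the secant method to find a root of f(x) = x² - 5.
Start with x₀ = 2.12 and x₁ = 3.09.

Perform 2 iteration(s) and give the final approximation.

f(x) = x² - 5
x₀ = 2.12, x₁ = 3.09

Secant formula: x_{n+1} = x_n - f(x_n)(x_n - x_{n-1})/(f(x_n) - f(x_{n-1}))

Iteration 1:
  f(2.120000) = -0.505600
  f(3.090000) = 4.548100
  x_2 = 3.090000 - 4.548100×(3.090000 - 2.120000)/(4.548100 - (-0.505600))
       = 2.217044
Iteration 2:
  f(3.090000) = 4.548100
  f(2.217044) = -0.084715
  x_3 = 2.217044 - (-0.084715)×(2.217044 - 3.090000)/(-0.084715 - 4.548100)
       = 2.233007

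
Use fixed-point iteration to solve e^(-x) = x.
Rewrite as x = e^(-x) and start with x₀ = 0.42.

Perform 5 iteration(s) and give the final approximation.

Equation: e^(-x) = x
Fixed-point form: x = e^(-x)
x₀ = 0.42

x_1 = g(0.420000) = 0.657047
x_2 = g(0.657047) = 0.518380
x_3 = g(0.518380) = 0.595484
x_4 = g(0.595484) = 0.551295
x_5 = g(0.551295) = 0.576203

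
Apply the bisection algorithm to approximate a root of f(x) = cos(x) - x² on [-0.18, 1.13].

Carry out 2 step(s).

f(x) = cos(x) - x²
Initial interval: [-0.18, 1.13]

Iteration 1:
  c_1 = (-0.180000 + 1.130000)/2 = 0.475000
  f(c_1) = f(0.475000) = 0.663668
  f(a) × f(c) ≥ 0, new interval: [0.475000, 1.130000]
Iteration 2:
  c_2 = (0.475000 + 1.130000)/2 = 0.802500
  f(c_2) = f(0.802500) = 0.050905
  f(a) × f(c) ≥ 0, new interval: [0.802500, 1.130000]

After 2 iteration(s), the approximation is c_2 = 0.802500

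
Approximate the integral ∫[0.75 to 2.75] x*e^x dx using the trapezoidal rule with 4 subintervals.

f(x) = x*e^x
a = 0.75, b = 2.75, n = 4
h = (b - a)/n = 0.500000

Trapezoidal rule: (h/2)[f(x₀) + 2f(x₁) + 2f(x₂) + ... + f(xₙ)]

x_0 = 0.7500, f(x_0) = 1.587750, coefficient = 1
x_1 = 1.2500, f(x_1) = 4.362929, coefficient = 2
x_2 = 1.7500, f(x_2) = 10.070555, coefficient = 2
x_3 = 2.2500, f(x_3) = 21.347406, coefficient = 2
x_4 = 2.7500, f(x_4) = 43.017238, coefficient = 1

I ≈ (0.500000/2) × 116.166766 = 29.041691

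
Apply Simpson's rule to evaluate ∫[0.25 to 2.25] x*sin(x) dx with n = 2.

f(x) = x*sin(x)
a = 0.25, b = 2.25, n = 2
h = (b - a)/n = 1.000000

Simpson's rule: (h/3)[f(x₀) + 4f(x₁) + 2f(x₂) + ... + f(xₙ)]

x_0 = 0.2500, f(x_0) = 0.061851, coefficient = 1
x_1 = 1.2500, f(x_1) = 1.186231, coefficient = 4
x_2 = 2.2500, f(x_2) = 1.750665, coefficient = 1

I ≈ (1.000000/3) × 6.557439 = 2.185813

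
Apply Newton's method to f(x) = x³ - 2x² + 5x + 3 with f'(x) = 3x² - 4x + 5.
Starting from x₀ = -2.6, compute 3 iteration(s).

f(x) = x³ - 2x² + 5x + 3
f'(x) = 3x² - 4x + 5
x₀ = -2.6

Newton-Raphson formula: x_{n+1} = x_n - f(x_n)/f'(x_n)

Iteration 1:
  f(-2.600000) = -41.096000
  f'(-2.600000) = 35.680000
  x_1 = -2.600000 - (-41.096000)/35.680000 = -1.448206
Iteration 2:
  f(-1.448206) = -11.472959
  f'(-1.448206) = 17.084729
  x_2 = -1.448206 - (-11.472959)/17.084729 = -0.776673
Iteration 3:
  f(-0.776673) = -2.558315
  f'(-0.776673) = 9.916357
  x_3 = -0.776673 - (-2.558315)/9.916357 = -0.518684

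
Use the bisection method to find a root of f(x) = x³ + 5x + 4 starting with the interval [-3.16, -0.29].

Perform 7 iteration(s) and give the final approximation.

f(x) = x³ + 5x + 4
Initial interval: [-3.16, -0.29]

Iteration 1:
  c_1 = (-3.160000 + (-0.290000))/2 = -1.725000
  f(c_1) = f(-1.725000) = -9.757953
  f(a) × f(c) ≥ 0, new interval: [-1.725000, -0.290000]
Iteration 2:
  c_2 = (-1.725000 + (-0.290000))/2 = -1.007500
  f(c_2) = f(-1.007500) = -2.060169
  f(a) × f(c) ≥ 0, new interval: [-1.007500, -0.290000]
Iteration 3:
  c_3 = (-1.007500 + (-0.290000))/2 = -0.648750
  f(c_3) = f(-0.648750) = 0.483206
  f(a) × f(c) < 0, new interval: [-1.007500, -0.648750]
Iteration 4:
  c_4 = (-1.007500 + (-0.648750))/2 = -0.828125
  f(c_4) = f(-0.828125) = -0.708546
  f(a) × f(c) ≥ 0, new interval: [-0.828125, -0.648750]
Iteration 5:
  c_5 = (-0.828125 + (-0.648750))/2 = -0.738438
  f(c_5) = f(-0.738438) = -0.094850
  f(a) × f(c) ≥ 0, new interval: [-0.738438, -0.648750]
Iteration 6:
  c_6 = (-0.738438 + (-0.648750))/2 = -0.693594
  f(c_6) = f(-0.693594) = 0.198363
  f(a) × f(c) < 0, new interval: [-0.738438, -0.693594]
Iteration 7:
  c_7 = (-0.738438 + (-0.693594))/2 = -0.716016
  f(c_7) = f(-0.716016) = 0.052836
  f(a) × f(c) < 0, new interval: [-0.738438, -0.716016]

After 7 iteration(s), the approximation is c_7 = -0.716016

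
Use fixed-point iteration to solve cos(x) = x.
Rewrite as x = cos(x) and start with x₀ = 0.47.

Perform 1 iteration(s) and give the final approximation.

Equation: cos(x) = x
Fixed-point form: x = cos(x)
x₀ = 0.47

x_1 = g(0.470000) = 0.891568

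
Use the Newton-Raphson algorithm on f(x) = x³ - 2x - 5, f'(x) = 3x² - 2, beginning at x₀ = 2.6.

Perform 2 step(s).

f(x) = x³ - 2x - 5
f'(x) = 3x² - 2
x₀ = 2.6

Newton-Raphson formula: x_{n+1} = x_n - f(x_n)/f'(x_n)

Iteration 1:
  f(2.600000) = 7.376000
  f'(2.600000) = 18.280000
  x_1 = 2.600000 - 7.376000/18.280000 = 2.196499
Iteration 2:
  f(2.196499) = 1.204247
  f'(2.196499) = 12.473822
  x_2 = 2.196499 - 1.204247/12.473822 = 2.099957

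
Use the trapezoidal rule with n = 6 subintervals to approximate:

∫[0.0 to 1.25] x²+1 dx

f(x) = x²+1
a = 0.0, b = 1.25, n = 6
h = (b - a)/n = 0.208333

Trapezoidal rule: (h/2)[f(x₀) + 2f(x₁) + 2f(x₂) + ... + f(xₙ)]

x_0 = 0.0000, f(x_0) = 1.000000, coefficient = 1
x_1 = 0.2083, f(x_1) = 1.043403, coefficient = 2
x_2 = 0.4167, f(x_2) = 1.173611, coefficient = 2
x_3 = 0.6250, f(x_3) = 1.390625, coefficient = 2
x_4 = 0.8333, f(x_4) = 1.694444, coefficient = 2
x_5 = 1.0417, f(x_5) = 2.085069, coefficient = 2
x_6 = 1.2500, f(x_6) = 2.562500, coefficient = 1

I ≈ (0.208333/2) × 18.336806 = 1.910084
Exact value: 1.901042
Error: 0.009042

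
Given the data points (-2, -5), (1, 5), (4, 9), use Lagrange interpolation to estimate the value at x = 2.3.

Lagrange interpolation formula:
P(x) = Σ yᵢ × Lᵢ(x)
where Lᵢ(x) = Π_{j≠i} (x - xⱼ)/(xᵢ - xⱼ)

L_0(2.3) = (2.3 - 1)/(-2 - 1) × (2.3 - 4)/(-2 - 4) = -0.122778
L_1(2.3) = (2.3 - (-2))/(1 - (-2)) × (2.3 - 4)/(1 - 4) = 0.812222
L_2(2.3) = (2.3 - (-2))/(4 - (-2)) × (2.3 - 1)/(4 - 1) = 0.310556

P(2.3) = (-5)×L_0(2.3) + 5×L_1(2.3) + 9×L_2(2.3)
P(2.3) = 7.470000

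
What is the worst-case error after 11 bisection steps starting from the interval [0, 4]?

Bisection error bound: |error| ≤ (b-a)/2^n
|error| ≤ (4 - 0)/2^11 = 4/2^11
|error| ≤ 0.0019531250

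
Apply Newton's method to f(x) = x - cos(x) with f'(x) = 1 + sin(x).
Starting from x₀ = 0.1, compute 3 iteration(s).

f(x) = x - cos(x)
f'(x) = 1 + sin(x)
x₀ = 0.1

Newton-Raphson formula: x_{n+1} = x_n - f(x_n)/f'(x_n)

Iteration 1:
  f(0.100000) = -0.895004
  f'(0.100000) = 1.099833
  x_1 = 0.100000 - (-0.895004)/1.099833 = 0.913763
Iteration 2:
  f(0.913763) = 0.302993
  f'(0.913763) = 1.791808
  x_2 = 0.913763 - 0.302993/1.791808 = 0.744664
Iteration 3:
  f(0.744664) = 0.009349
  f'(0.744664) = 1.677725
  x_3 = 0.744664 - 0.009349/1.677725 = 0.739092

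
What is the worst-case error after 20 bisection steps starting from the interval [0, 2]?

Bisection error bound: |error| ≤ (b-a)/2^n
|error| ≤ (2 - 0)/2^20 = 2/2^20
|error| ≤ 0.0000019073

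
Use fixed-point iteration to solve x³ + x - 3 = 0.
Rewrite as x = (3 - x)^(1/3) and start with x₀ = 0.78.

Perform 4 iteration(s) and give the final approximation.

Equation: x³ + x - 3 = 0
Fixed-point form: x = (3 - x)^(1/3)
x₀ = 0.78

x_1 = g(0.780000) = 1.304521
x_2 = g(1.304521) = 1.192424
x_3 = g(1.192424) = 1.218145
x_4 = g(1.218145) = 1.212339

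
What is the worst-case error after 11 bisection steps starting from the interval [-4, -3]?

Bisection error bound: |error| ≤ (b-a)/2^n
|error| ≤ (-3 - (-4))/2^11 = 1/2^11
|error| ≤ 0.0004882812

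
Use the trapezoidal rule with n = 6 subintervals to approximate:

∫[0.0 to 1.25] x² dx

f(x) = x²
a = 0.0, b = 1.25, n = 6
h = (b - a)/n = 0.208333

Trapezoidal rule: (h/2)[f(x₀) + 2f(x₁) + 2f(x₂) + ... + f(xₙ)]

x_0 = 0.0000, f(x_0) = 0.000000, coefficient = 1
x_1 = 0.2083, f(x_1) = 0.043403, coefficient = 2
x_2 = 0.4167, f(x_2) = 0.173611, coefficient = 2
x_3 = 0.6250, f(x_3) = 0.390625, coefficient = 2
x_4 = 0.8333, f(x_4) = 0.694444, coefficient = 2
x_5 = 1.0417, f(x_5) = 1.085069, coefficient = 2
x_6 = 1.2500, f(x_6) = 1.562500, coefficient = 1

I ≈ (0.208333/2) × 6.336806 = 0.660084
Exact value: 0.651042
Error: 0.009042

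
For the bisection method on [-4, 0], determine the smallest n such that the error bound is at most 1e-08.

We need (b-a)/2^n ≤ 1e-08
(0 - (-4))/2^n ≤ 1e-08
4/2^n ≤ 1e-08
2^n ≥ 400000000
n ≥ log₂(400000000) = 28.58
n ≥ 29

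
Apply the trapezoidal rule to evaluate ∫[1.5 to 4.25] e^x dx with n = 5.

f(x) = e^x
a = 1.5, b = 4.25, n = 5
h = (b - a)/n = 0.550000

Trapezoidal rule: (h/2)[f(x₀) + 2f(x₁) + 2f(x₂) + ... + f(xₙ)]

x_0 = 1.5000, f(x_0) = 4.481689, coefficient = 1
x_1 = 2.0500, f(x_1) = 7.767901, coefficient = 2
x_2 = 2.6000, f(x_2) = 13.463738, coefficient = 2
x_3 = 3.1500, f(x_3) = 23.336065, coefficient = 2
x_4 = 3.7000, f(x_4) = 40.447304, coefficient = 2
x_5 = 4.2500, f(x_5) = 70.105412, coefficient = 1

I ≈ (0.550000/2) × 244.617118 = 67.269707
Exact value: 65.623723
Error: 1.645984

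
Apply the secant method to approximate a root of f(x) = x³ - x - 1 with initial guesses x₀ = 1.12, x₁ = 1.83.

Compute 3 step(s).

f(x) = x³ - x - 1
x₀ = 1.12, x₁ = 1.83

Secant formula: x_{n+1} = x_n - f(x_n)(x_n - x_{n-1})/(f(x_n) - f(x_{n-1}))

Iteration 1:
  f(1.120000) = -0.715072
  f(1.830000) = 3.298487
  x_2 = 1.830000 - 3.298487×(1.830000 - 1.120000)/(3.298487 - (-0.715072))
       = 1.246496
Iteration 2:
  f(1.830000) = 3.298487
  f(1.246496) = -0.309748
  x_3 = 1.246496 - (-0.309748)×(1.246496 - 1.830000)/(-0.309748 - 3.298487)
       = 1.296587
Iteration 3:
  f(1.246496) = -0.309748
  f(1.296587) = -0.116845
  x_4 = 1.296587 - (-0.116845)×(1.296587 - 1.246496)/(-0.116845 - (-0.309748))
       = 1.326928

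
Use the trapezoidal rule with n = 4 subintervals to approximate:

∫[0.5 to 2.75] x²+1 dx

f(x) = x²+1
a = 0.5, b = 2.75, n = 4
h = (b - a)/n = 0.562500

Trapezoidal rule: (h/2)[f(x₀) + 2f(x₁) + 2f(x₂) + ... + f(xₙ)]

x_0 = 0.5000, f(x_0) = 1.250000, coefficient = 1
x_1 = 1.0625, f(x_1) = 2.128906, coefficient = 2
x_2 = 1.6250, f(x_2) = 3.640625, coefficient = 2
x_3 = 2.1875, f(x_3) = 5.785156, coefficient = 2
x_4 = 2.7500, f(x_4) = 8.562500, coefficient = 1

I ≈ (0.562500/2) × 32.921875 = 9.259277
Exact value: 9.140625
Error: 0.118652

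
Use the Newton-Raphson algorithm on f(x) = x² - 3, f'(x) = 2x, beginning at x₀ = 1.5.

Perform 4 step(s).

f(x) = x² - 3
f'(x) = 2x
x₀ = 1.5

Newton-Raphson formula: x_{n+1} = x_n - f(x_n)/f'(x_n)

Iteration 1:
  f(1.500000) = -0.750000
  f'(1.500000) = 3.000000
  x_1 = 1.500000 - (-0.750000)/3.000000 = 1.750000
Iteration 2:
  f(1.750000) = 0.062500
  f'(1.750000) = 3.500000
  x_2 = 1.750000 - 0.062500/3.500000 = 1.732143
Iteration 3:
  f(1.732143) = 0.000319
  f'(1.732143) = 3.464286
  x_3 = 1.732143 - 0.000319/3.464286 = 1.732051
Iteration 4:
  f(1.732051) = 0.000000
  f'(1.732051) = 3.464102
  x_4 = 1.732051 - 0.000000/3.464102 = 1.732051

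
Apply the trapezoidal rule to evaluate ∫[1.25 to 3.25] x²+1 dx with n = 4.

f(x) = x²+1
a = 1.25, b = 3.25, n = 4
h = (b - a)/n = 0.500000

Trapezoidal rule: (h/2)[f(x₀) + 2f(x₁) + 2f(x₂) + ... + f(xₙ)]

x_0 = 1.2500, f(x_0) = 2.562500, coefficient = 1
x_1 = 1.7500, f(x_1) = 4.062500, coefficient = 2
x_2 = 2.2500, f(x_2) = 6.062500, coefficient = 2
x_3 = 2.7500, f(x_3) = 8.562500, coefficient = 2
x_4 = 3.2500, f(x_4) = 11.562500, coefficient = 1

I ≈ (0.500000/2) × 51.500000 = 12.875000
Exact value: 12.791667
Error: 0.083333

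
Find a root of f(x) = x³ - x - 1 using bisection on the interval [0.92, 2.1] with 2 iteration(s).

f(x) = x³ - x - 1
Initial interval: [0.92, 2.1]

Iteration 1:
  c_1 = (0.920000 + 2.100000)/2 = 1.510000
  f(c_1) = f(1.510000) = 0.932951
  f(a) × f(c) < 0, new interval: [0.920000, 1.510000]
Iteration 2:
  c_2 = (0.920000 + 1.510000)/2 = 1.215000
  f(c_2) = f(1.215000) = -0.421387
  f(a) × f(c) ≥ 0, new interval: [1.215000, 1.510000]

After 2 iteration(s), the approximation is c_2 = 1.215000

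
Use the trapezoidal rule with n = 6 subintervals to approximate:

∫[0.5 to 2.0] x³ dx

f(x) = x³
a = 0.5, b = 2.0, n = 6
h = (b - a)/n = 0.250000

Trapezoidal rule: (h/2)[f(x₀) + 2f(x₁) + 2f(x₂) + ... + f(xₙ)]

x_0 = 0.5000, f(x_0) = 0.125000, coefficient = 1
x_1 = 0.7500, f(x_1) = 0.421875, coefficient = 2
x_2 = 1.0000, f(x_2) = 1.000000, coefficient = 2
x_3 = 1.2500, f(x_3) = 1.953125, coefficient = 2
x_4 = 1.5000, f(x_4) = 3.375000, coefficient = 2
x_5 = 1.7500, f(x_5) = 5.359375, coefficient = 2
x_6 = 2.0000, f(x_6) = 8.000000, coefficient = 1

I ≈ (0.250000/2) × 32.343750 = 4.042969
Exact value: 3.984375
Error: 0.058594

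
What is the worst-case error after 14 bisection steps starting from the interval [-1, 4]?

Bisection error bound: |error| ≤ (b-a)/2^n
|error| ≤ (4 - (-1))/2^14 = 5/2^14
|error| ≤ 0.0003051758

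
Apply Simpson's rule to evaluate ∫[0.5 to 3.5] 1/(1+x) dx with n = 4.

f(x) = 1/(1+x)
a = 0.5, b = 3.5, n = 4
h = (b - a)/n = 0.750000

Simpson's rule: (h/3)[f(x₀) + 4f(x₁) + 2f(x₂) + ... + f(xₙ)]

x_0 = 0.5000, f(x_0) = 0.666667, coefficient = 1
x_1 = 1.2500, f(x_1) = 0.444444, coefficient = 4
x_2 = 2.0000, f(x_2) = 0.333333, coefficient = 2
x_3 = 2.7500, f(x_3) = 0.266667, coefficient = 4
x_4 = 3.5000, f(x_4) = 0.222222, coefficient = 1

I ≈ (0.750000/3) × 4.400000 = 1.100000
Exact value: 1.098612
Error: 0.001388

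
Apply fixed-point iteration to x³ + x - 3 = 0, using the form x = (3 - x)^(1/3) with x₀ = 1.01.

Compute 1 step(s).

Equation: x³ + x - 3 = 0
Fixed-point form: x = (3 - x)^(1/3)
x₀ = 1.01

x_1 = g(1.010000) = 1.257818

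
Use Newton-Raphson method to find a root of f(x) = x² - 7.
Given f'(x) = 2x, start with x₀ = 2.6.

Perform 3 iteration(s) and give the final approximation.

f(x) = x² - 7
f'(x) = 2x
x₀ = 2.6

Newton-Raphson formula: x_{n+1} = x_n - f(x_n)/f'(x_n)

Iteration 1:
  f(2.600000) = -0.240000
  f'(2.600000) = 5.200000
  x_1 = 2.600000 - (-0.240000)/5.200000 = 2.646154
Iteration 2:
  f(2.646154) = 0.002130
  f'(2.646154) = 5.292308
  x_2 = 2.646154 - 0.002130/5.292308 = 2.645751
Iteration 3:
  f(2.645751) = 0.000000
  f'(2.645751) = 5.291503
  x_3 = 2.645751 - 0.000000/5.291503 = 2.645751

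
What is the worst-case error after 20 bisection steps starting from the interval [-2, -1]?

Bisection error bound: |error| ≤ (b-a)/2^n
|error| ≤ (-1 - (-2))/2^20 = 1/2^20
|error| ≤ 0.0000009537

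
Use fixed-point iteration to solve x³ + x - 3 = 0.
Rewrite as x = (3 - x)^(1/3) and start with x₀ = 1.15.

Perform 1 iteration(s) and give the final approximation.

Equation: x³ + x - 3 = 0
Fixed-point form: x = (3 - x)^(1/3)
x₀ = 1.15

x_1 = g(1.150000) = 1.227601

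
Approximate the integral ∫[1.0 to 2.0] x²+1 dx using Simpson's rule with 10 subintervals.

f(x) = x²+1
a = 1.0, b = 2.0, n = 10
h = (b - a)/n = 0.100000

Simpson's rule: (h/3)[f(x₀) + 4f(x₁) + 2f(x₂) + ... + f(xₙ)]

x_0 = 1.0000, f(x_0) = 2.000000, coefficient = 1
x_1 = 1.1000, f(x_1) = 2.210000, coefficient = 4
x_2 = 1.2000, f(x_2) = 2.440000, coefficient = 2
x_3 = 1.3000, f(x_3) = 2.690000, coefficient = 4
x_4 = 1.4000, f(x_4) = 2.960000, coefficient = 2
x_5 = 1.5000, f(x_5) = 3.250000, coefficient = 4
x_6 = 1.6000, f(x_6) = 3.560000, coefficient = 2
x_7 = 1.7000, f(x_7) = 3.890000, coefficient = 4
x_8 = 1.8000, f(x_8) = 4.240000, coefficient = 2
x_9 = 1.9000, f(x_9) = 4.610000, coefficient = 4
x_10 = 2.0000, f(x_10) = 5.000000, coefficient = 1

I ≈ (0.100000/3) × 100.000000 = 3.333333
Exact value: 3.333333
Error: 0.000000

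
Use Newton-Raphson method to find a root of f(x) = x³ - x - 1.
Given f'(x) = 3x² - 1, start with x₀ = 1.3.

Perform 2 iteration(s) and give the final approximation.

f(x) = x³ - x - 1
f'(x) = 3x² - 1
x₀ = 1.3

Newton-Raphson formula: x_{n+1} = x_n - f(x_n)/f'(x_n)

Iteration 1:
  f(1.300000) = -0.103000
  f'(1.300000) = 4.070000
  x_1 = 1.300000 - (-0.103000)/4.070000 = 1.325307
Iteration 2:
  f(1.325307) = 0.002514
  f'(1.325307) = 4.269317
  x_2 = 1.325307 - 0.002514/4.269317 = 1.324718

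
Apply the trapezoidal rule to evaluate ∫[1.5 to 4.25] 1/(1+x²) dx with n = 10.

f(x) = 1/(1+x²)
a = 1.5, b = 4.25, n = 10
h = (b - a)/n = 0.275000

Trapezoidal rule: (h/2)[f(x₀) + 2f(x₁) + 2f(x₂) + ... + f(xₙ)]

x_0 = 1.5000, f(x_0) = 0.307692, coefficient = 1
x_1 = 1.7750, f(x_1) = 0.240928, coefficient = 2
x_2 = 2.0500, f(x_2) = 0.192215, coefficient = 2
x_3 = 2.3250, f(x_3) = 0.156113, coefficient = 2
x_4 = 2.6000, f(x_4) = 0.128866, coefficient = 2
x_5 = 2.8750, f(x_5) = 0.107926, coefficient = 2
x_6 = 3.1500, f(x_6) = 0.091554, coefficient = 2
x_7 = 3.4250, f(x_7) = 0.078551, coefficient = 2
x_8 = 3.7000, f(x_8) = 0.068074, coefficient = 2
x_9 = 3.9750, f(x_9) = 0.059522, coefficient = 2
x_10 = 4.2500, f(x_10) = 0.052459, coefficient = 1

I ≈ (0.275000/2) × 2.607646 = 0.358551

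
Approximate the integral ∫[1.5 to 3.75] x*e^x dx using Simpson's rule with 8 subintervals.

f(x) = x*e^x
a = 1.5, b = 3.75, n = 8
h = (b - a)/n = 0.281250

Simpson's rule: (h/3)[f(x₀) + 4f(x₁) + 2f(x₂) + ... + f(xₙ)]

x_0 = 1.5000, f(x_0) = 6.722534, coefficient = 1
x_1 = 1.7812, f(x_1) = 10.575768, coefficient = 4
x_2 = 2.0625, f(x_2) = 16.222819, coefficient = 2
x_3 = 2.3438, f(x_3) = 24.422436, coefficient = 4
x_4 = 2.6250, f(x_4) = 36.237007, coefficient = 2
x_5 = 2.9062, f(x_5) = 53.149760, coefficient = 4
x_6 = 3.1875, f(x_6) = 77.226056, coefficient = 2
x_7 = 3.4688, f(x_7) = 111.335070, coefficient = 4
x_8 = 3.7500, f(x_8) = 159.454058, coefficient = 1

I ≈ (0.281250/3) × 1223.480490 = 114.701296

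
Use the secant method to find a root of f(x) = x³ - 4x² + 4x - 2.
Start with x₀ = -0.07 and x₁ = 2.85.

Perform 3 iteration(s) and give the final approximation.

f(x) = x³ - 4x² + 4x - 2
x₀ = -0.07, x₁ = 2.85

Secant formula: x_{n+1} = x_n - f(x_n)(x_n - x_{n-1})/(f(x_n) - f(x_{n-1}))

Iteration 1:
  f(-0.070000) = -2.299943
  f(2.850000) = 0.059125
  x_2 = 2.850000 - 0.059125×(2.850000 - (-0.070000))/(0.059125 - (-2.299943))
       = 2.776816
Iteration 2:
  f(2.850000) = 0.059125
  f(2.776816) = -0.324347
  x_3 = 2.776816 - (-0.324347)×(2.776816 - 2.850000)/(-0.324347 - 0.059125)
       = 2.838716
Iteration 3:
  f(2.776816) = -0.324347
  f(2.838716) = -0.003119
  x_4 = 2.838716 - (-0.003119)×(2.838716 - 2.776816)/(-0.003119 - (-0.324347))
       = 2.839317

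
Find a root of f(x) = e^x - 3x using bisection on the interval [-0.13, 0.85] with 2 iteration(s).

f(x) = e^x - 3x
Initial interval: [-0.13, 0.85]

Iteration 1:
  c_1 = (-0.130000 + 0.850000)/2 = 0.360000
  f(c_1) = f(0.360000) = 0.353329
  f(a) × f(c) ≥ 0, new interval: [0.360000, 0.850000]
Iteration 2:
  c_2 = (0.360000 + 0.850000)/2 = 0.605000
  f(c_2) = f(0.605000) = 0.016252
  f(a) × f(c) ≥ 0, new interval: [0.605000, 0.850000]

After 2 iteration(s), the approximation is c_2 = 0.605000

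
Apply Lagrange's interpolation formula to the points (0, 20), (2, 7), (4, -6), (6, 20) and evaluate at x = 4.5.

Lagrange interpolation formula:
P(x) = Σ yᵢ × Lᵢ(x)
where Lᵢ(x) = Π_{j≠i} (x - xⱼ)/(xᵢ - xⱼ)

L_0(4.5) = (4.5 - 2)/(0 - 2) × (4.5 - 4)/(0 - 4) × (4.5 - 6)/(0 - 6) = 0.039062
L_1(4.5) = (4.5 - 0)/(2 - 0) × (4.5 - 4)/(2 - 4) × (4.5 - 6)/(2 - 6) = -0.210938
L_2(4.5) = (4.5 - 0)/(4 - 0) × (4.5 - 2)/(4 - 2) × (4.5 - 6)/(4 - 6) = 1.054688
L_3(4.5) = (4.5 - 0)/(6 - 0) × (4.5 - 2)/(6 - 2) × (4.5 - 4)/(6 - 4) = 0.117188

P(4.5) = 20×L_0(4.5) + 7×L_1(4.5) + (-6)×L_2(4.5) + 20×L_3(4.5)
P(4.5) = -4.679688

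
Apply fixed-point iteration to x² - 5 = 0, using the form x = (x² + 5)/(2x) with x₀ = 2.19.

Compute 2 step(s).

Equation: x² - 5 = 0
Fixed-point form: x = (x² + 5)/(2x)
x₀ = 2.19

x_1 = g(2.190000) = 2.236553
x_2 = g(2.236553) = 2.236068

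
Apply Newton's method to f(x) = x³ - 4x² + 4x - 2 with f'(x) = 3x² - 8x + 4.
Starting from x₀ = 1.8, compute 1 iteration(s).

f(x) = x³ - 4x² + 4x - 2
f'(x) = 3x² - 8x + 4
x₀ = 1.8

Newton-Raphson formula: x_{n+1} = x_n - f(x_n)/f'(x_n)

Iteration 1:
  f(1.800000) = -1.928000
  f'(1.800000) = -0.680000
  x_1 = 1.800000 - (-1.928000)/(-0.680000) = -1.035294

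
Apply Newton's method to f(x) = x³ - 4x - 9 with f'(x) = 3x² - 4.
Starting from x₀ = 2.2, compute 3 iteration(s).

f(x) = x³ - 4x - 9
f'(x) = 3x² - 4
x₀ = 2.2

Newton-Raphson formula: x_{n+1} = x_n - f(x_n)/f'(x_n)

Iteration 1:
  f(2.200000) = -7.152000
  f'(2.200000) = 10.520000
  x_1 = 2.200000 - (-7.152000)/10.520000 = 2.879848
Iteration 2:
  f(2.879848) = 3.364696
  f'(2.879848) = 20.880572
  x_2 = 2.879848 - 3.364696/20.880572 = 2.718708
Iteration 3:
  f(2.718708) = 0.220151
  f'(2.718708) = 18.174118
  x_3 = 2.718708 - 0.220151/18.174118 = 2.706594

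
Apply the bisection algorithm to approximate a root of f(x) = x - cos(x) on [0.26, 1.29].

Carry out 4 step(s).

f(x) = x - cos(x)
Initial interval: [0.26, 1.29]

Iteration 1:
  c_1 = (0.260000 + 1.290000)/2 = 0.775000
  f(c_1) = f(0.775000) = 0.060579
  f(a) × f(c) < 0, new interval: [0.260000, 0.775000]
Iteration 2:
  c_2 = (0.260000 + 0.775000)/2 = 0.517500
  f(c_2) = f(0.517500) = -0.351559
  f(a) × f(c) ≥ 0, new interval: [0.517500, 0.775000]
Iteration 3:
  c_3 = (0.517500 + 0.775000)/2 = 0.646250
  f(c_3) = f(0.646250) = -0.152098
  f(a) × f(c) ≥ 0, new interval: [0.646250, 0.775000]
Iteration 4:
  c_4 = (0.646250 + 0.775000)/2 = 0.710625
  f(c_4) = f(0.710625) = -0.047329
  f(a) × f(c) ≥ 0, new interval: [0.710625, 0.775000]

After 4 iteration(s), the approximation is c_4 = 0.710625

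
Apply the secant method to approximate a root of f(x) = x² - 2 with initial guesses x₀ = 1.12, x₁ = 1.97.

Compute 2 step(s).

f(x) = x² - 2
x₀ = 1.12, x₁ = 1.97

Secant formula: x_{n+1} = x_n - f(x_n)(x_n - x_{n-1})/(f(x_n) - f(x_{n-1}))

Iteration 1:
  f(1.120000) = -0.745600
  f(1.970000) = 1.880900
  x_2 = 1.970000 - 1.880900×(1.970000 - 1.120000)/(1.880900 - (-0.745600))
       = 1.361294
Iteration 2:
  f(1.970000) = 1.880900
  f(1.361294) = -0.146877
  x_3 = 1.361294 - (-0.146877)×(1.361294 - 1.970000)/(-0.146877 - 1.880900)
       = 1.405385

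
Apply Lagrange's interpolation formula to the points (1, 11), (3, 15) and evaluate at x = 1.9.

Lagrange interpolation formula:
P(x) = Σ yᵢ × Lᵢ(x)
where Lᵢ(x) = Π_{j≠i} (x - xⱼ)/(xᵢ - xⱼ)

L_0(1.9) = (1.9 - 3)/(1 - 3) = 0.550000
L_1(1.9) = (1.9 - 1)/(3 - 1) = 0.450000

P(1.9) = 11×L_0(1.9) + 15×L_1(1.9)
P(1.9) = 12.800000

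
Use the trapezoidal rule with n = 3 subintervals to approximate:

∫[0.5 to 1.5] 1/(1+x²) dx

f(x) = 1/(1+x²)
a = 0.5, b = 1.5, n = 3
h = (b - a)/n = 0.333333

Trapezoidal rule: (h/2)[f(x₀) + 2f(x₁) + 2f(x₂) + ... + f(xₙ)]

x_0 = 0.5000, f(x_0) = 0.800000, coefficient = 1
x_1 = 0.8333, f(x_1) = 0.590164, coefficient = 2
x_2 = 1.1667, f(x_2) = 0.423529, coefficient = 2
x_3 = 1.5000, f(x_3) = 0.307692, coefficient = 1

I ≈ (0.333333/2) × 3.135079 = 0.522513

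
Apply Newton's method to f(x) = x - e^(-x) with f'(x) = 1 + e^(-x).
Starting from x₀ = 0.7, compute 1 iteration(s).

f(x) = x - e^(-x)
f'(x) = 1 + e^(-x)
x₀ = 0.7

Newton-Raphson formula: x_{n+1} = x_n - f(x_n)/f'(x_n)

Iteration 1:
  f(0.700000) = 0.203415
  f'(0.700000) = 1.496585
  x_1 = 0.700000 - 0.203415/1.496585 = 0.564081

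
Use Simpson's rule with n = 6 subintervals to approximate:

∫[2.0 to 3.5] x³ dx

f(x) = x³
a = 2.0, b = 3.5, n = 6
h = (b - a)/n = 0.250000

Simpson's rule: (h/3)[f(x₀) + 4f(x₁) + 2f(x₂) + ... + f(xₙ)]

x_0 = 2.0000, f(x_0) = 8.000000, coefficient = 1
x_1 = 2.2500, f(x_1) = 11.390625, coefficient = 4
x_2 = 2.5000, f(x_2) = 15.625000, coefficient = 2
x_3 = 2.7500, f(x_3) = 20.796875, coefficient = 4
x_4 = 3.0000, f(x_4) = 27.000000, coefficient = 2
x_5 = 3.2500, f(x_5) = 34.328125, coefficient = 4
x_6 = 3.5000, f(x_6) = 42.875000, coefficient = 1

I ≈ (0.250000/3) × 402.187500 = 33.515625
Exact value: 33.515625
Error: 0.000000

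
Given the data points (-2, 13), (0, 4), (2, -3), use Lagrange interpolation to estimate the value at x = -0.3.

Lagrange interpolation formula:
P(x) = Σ yᵢ × Lᵢ(x)
where Lᵢ(x) = Π_{j≠i} (x - xⱼ)/(xᵢ - xⱼ)

L_0(-0.3) = (-0.3 - 0)/(-2 - 0) × (-0.3 - 2)/(-2 - 2) = 0.086250
L_1(-0.3) = (-0.3 - (-2))/(0 - (-2)) × (-0.3 - 2)/(0 - 2) = 0.977500
L_2(-0.3) = (-0.3 - (-2))/(2 - (-2)) × (-0.3 - 0)/(2 - 0) = -0.063750

P(-0.3) = 13×L_0(-0.3) + 4×L_1(-0.3) + (-3)×L_2(-0.3)
P(-0.3) = 5.222500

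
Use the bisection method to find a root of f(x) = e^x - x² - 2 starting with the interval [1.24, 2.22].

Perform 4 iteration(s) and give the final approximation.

f(x) = e^x - x² - 2
Initial interval: [1.24, 2.22]

Iteration 1:
  c_1 = (1.240000 + 2.220000)/2 = 1.730000
  f(c_1) = f(1.730000) = 0.647754
  f(a) × f(c) < 0, new interval: [1.240000, 1.730000]
Iteration 2:
  c_2 = (1.240000 + 1.730000)/2 = 1.485000
  f(c_2) = f(1.485000) = 0.209740
  f(a) × f(c) < 0, new interval: [1.240000, 1.485000]
Iteration 3:
  c_3 = (1.240000 + 1.485000)/2 = 1.362500
  f(c_3) = f(1.362500) = 0.049540
  f(a) × f(c) < 0, new interval: [1.240000, 1.362500]
Iteration 4:
  c_4 = (1.240000 + 1.362500)/2 = 1.301250
  f(c_4) = f(1.301250) = -0.019365
  f(a) × f(c) ≥ 0, new interval: [1.301250, 1.362500]

After 4 iteration(s), the approximation is c_4 = 1.301250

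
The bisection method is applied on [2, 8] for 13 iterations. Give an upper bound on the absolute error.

Bisection error bound: |error| ≤ (b-a)/2^n
|error| ≤ (8 - 2)/2^13 = 6/2^13
|error| ≤ 0.0007324219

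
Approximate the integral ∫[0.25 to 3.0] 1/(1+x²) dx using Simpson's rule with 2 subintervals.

f(x) = 1/(1+x²)
a = 0.25, b = 3.0, n = 2
h = (b - a)/n = 1.375000

Simpson's rule: (h/3)[f(x₀) + 4f(x₁) + 2f(x₂) + ... + f(xₙ)]

x_0 = 0.2500, f(x_0) = 0.941176, coefficient = 1
x_1 = 1.6250, f(x_1) = 0.274678, coefficient = 4
x_2 = 3.0000, f(x_2) = 0.100000, coefficient = 1

I ≈ (1.375000/3) × 2.139889 = 0.980782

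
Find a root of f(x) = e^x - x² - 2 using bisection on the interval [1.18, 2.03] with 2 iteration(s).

f(x) = e^x - x² - 2
Initial interval: [1.18, 2.03]

Iteration 1:
  c_1 = (1.180000 + 2.030000)/2 = 1.605000
  f(c_1) = f(1.605000) = 0.401835
  f(a) × f(c) < 0, new interval: [1.180000, 1.605000]
Iteration 2:
  c_2 = (1.180000 + 1.605000)/2 = 1.392500
  f(c_2) = f(1.392500) = 0.085843
  f(a) × f(c) < 0, new interval: [1.180000, 1.392500]

After 2 iteration(s), the approximation is c_2 = 1.392500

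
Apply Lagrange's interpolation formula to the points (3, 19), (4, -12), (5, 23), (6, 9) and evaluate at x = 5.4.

Lagrange interpolation formula:
P(x) = Σ yᵢ × Lᵢ(x)
where Lᵢ(x) = Π_{j≠i} (x - xⱼ)/(xᵢ - xⱼ)

L_0(5.4) = (5.4 - 4)/(3 - 4) × (5.4 - 5)/(3 - 5) × (5.4 - 6)/(3 - 6) = 0.056000
L_1(5.4) = (5.4 - 3)/(4 - 3) × (5.4 - 5)/(4 - 5) × (5.4 - 6)/(4 - 6) = -0.288000
L_2(5.4) = (5.4 - 3)/(5 - 3) × (5.4 - 4)/(5 - 4) × (5.4 - 6)/(5 - 6) = 1.008000
L_3(5.4) = (5.4 - 3)/(6 - 3) × (5.4 - 4)/(6 - 4) × (5.4 - 5)/(6 - 5) = 0.224000

P(5.4) = 19×L_0(5.4) + (-12)×L_1(5.4) + 23×L_2(5.4) + 9×L_3(5.4)
P(5.4) = 29.720000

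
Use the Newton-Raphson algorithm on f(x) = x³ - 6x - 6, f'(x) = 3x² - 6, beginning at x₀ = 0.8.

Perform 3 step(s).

f(x) = x³ - 6x - 6
f'(x) = 3x² - 6
x₀ = 0.8

Newton-Raphson formula: x_{n+1} = x_n - f(x_n)/f'(x_n)

Iteration 1:
  f(0.800000) = -10.288000
  f'(0.800000) = -4.080000
  x_1 = 0.800000 - (-10.288000)/(-4.080000) = -1.721569
Iteration 2:
  f(-1.721569) = -0.772971
  f'(-1.721569) = 2.891396
  x_2 = -1.721569 - (-0.772971)/2.891396 = -1.454234
Iteration 3:
  f(-1.454234) = -0.350005
  f'(-1.454234) = 0.344388
  x_3 = -1.454234 - (-0.350005)/0.344388 = -0.437923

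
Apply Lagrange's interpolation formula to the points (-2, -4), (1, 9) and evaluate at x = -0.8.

Lagrange interpolation formula:
P(x) = Σ yᵢ × Lᵢ(x)
where Lᵢ(x) = Π_{j≠i} (x - xⱼ)/(xᵢ - xⱼ)

L_0(-0.8) = (-0.8 - 1)/(-2 - 1) = 0.600000
L_1(-0.8) = (-0.8 - (-2))/(1 - (-2)) = 0.400000

P(-0.8) = (-4)×L_0(-0.8) + 9×L_1(-0.8)
P(-0.8) = 1.200000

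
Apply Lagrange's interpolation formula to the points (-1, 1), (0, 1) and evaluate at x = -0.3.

Lagrange interpolation formula:
P(x) = Σ yᵢ × Lᵢ(x)
where Lᵢ(x) = Π_{j≠i} (x - xⱼ)/(xᵢ - xⱼ)

L_0(-0.3) = (-0.3 - 0)/(-1 - 0) = 0.300000
L_1(-0.3) = (-0.3 - (-1))/(0 - (-1)) = 0.700000

P(-0.3) = 1×L_0(-0.3) + 1×L_1(-0.3)
P(-0.3) = 1.000000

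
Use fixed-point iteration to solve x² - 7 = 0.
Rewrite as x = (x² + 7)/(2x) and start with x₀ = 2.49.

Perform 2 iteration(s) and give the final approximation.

Equation: x² - 7 = 0
Fixed-point form: x = (x² + 7)/(2x)
x₀ = 2.49

x_1 = g(2.490000) = 2.650622
x_2 = g(2.650622) = 2.645756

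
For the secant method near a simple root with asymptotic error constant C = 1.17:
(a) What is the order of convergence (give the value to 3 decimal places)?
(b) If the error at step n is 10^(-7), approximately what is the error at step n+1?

(a) Secant method has superlinear convergence with order φ = (1+√5)/2 ≈ 1.618.
    This means |e_{n+1}| ≈ C|e_n|^1.618.

(b) With |e_n| = 10^(-7) and C = 1.17:
    |e_{n+1}| ≈ 1.17 × (10^(-7))^1.618 = 1.17 × 10^(-11.33)

(a) ≈ 1.618 (golden ratio); (b) |e_{n+1}| ≈ 5.520e-12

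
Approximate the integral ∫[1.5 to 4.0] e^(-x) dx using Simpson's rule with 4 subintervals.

f(x) = e^(-x)
a = 1.5, b = 4.0, n = 4
h = (b - a)/n = 0.625000

Simpson's rule: (h/3)[f(x₀) + 4f(x₁) + 2f(x₂) + ... + f(xₙ)]

x_0 = 1.5000, f(x_0) = 0.223130, coefficient = 1
x_1 = 2.1250, f(x_1) = 0.119433, coefficient = 4
x_2 = 2.7500, f(x_2) = 0.063928, coefficient = 2
x_3 = 3.3750, f(x_3) = 0.034218, coefficient = 4
x_4 = 4.0000, f(x_4) = 0.018316, coefficient = 1

I ≈ (0.625000/3) × 0.983906 = 0.204980
Exact value: 0.204815
Error: 0.000166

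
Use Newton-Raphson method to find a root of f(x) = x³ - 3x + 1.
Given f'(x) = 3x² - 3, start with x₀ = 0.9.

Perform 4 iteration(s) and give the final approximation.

f(x) = x³ - 3x + 1
f'(x) = 3x² - 3
x₀ = 0.9

Newton-Raphson formula: x_{n+1} = x_n - f(x_n)/f'(x_n)

Iteration 1:
  f(0.900000) = -0.971000
  f'(0.900000) = -0.570000
  x_1 = 0.900000 - (-0.971000)/(-0.570000) = -0.803509
Iteration 2:
  f(-0.803509) = 2.891760
  f'(-0.803509) = -1.063121
  x_2 = -0.803509 - 2.891760/(-1.063121) = 1.916558
Iteration 3:
  f(1.916558) = 2.290216
  f'(1.916558) = 8.019582
  x_3 = 1.916558 - 2.290216/8.019582 = 1.630980
Iteration 4:
  f(1.630980) = 0.445623
  f'(1.630980) = 4.980287
  x_4 = 1.630980 - 0.445623/4.980287 = 1.541503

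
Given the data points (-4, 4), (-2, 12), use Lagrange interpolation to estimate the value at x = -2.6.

Lagrange interpolation formula:
P(x) = Σ yᵢ × Lᵢ(x)
where Lᵢ(x) = Π_{j≠i} (x - xⱼ)/(xᵢ - xⱼ)

L_0(-2.6) = (-2.6 - (-2))/(-4 - (-2)) = 0.300000
L_1(-2.6) = (-2.6 - (-4))/(-2 - (-4)) = 0.700000

P(-2.6) = 4×L_0(-2.6) + 12×L_1(-2.6)
P(-2.6) = 9.600000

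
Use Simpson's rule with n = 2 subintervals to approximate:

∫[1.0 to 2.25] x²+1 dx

f(x) = x²+1
a = 1.0, b = 2.25, n = 2
h = (b - a)/n = 0.625000

Simpson's rule: (h/3)[f(x₀) + 4f(x₁) + 2f(x₂) + ... + f(xₙ)]

x_0 = 1.0000, f(x_0) = 2.000000, coefficient = 1
x_1 = 1.6250, f(x_1) = 3.640625, coefficient = 4
x_2 = 2.2500, f(x_2) = 6.062500, coefficient = 1

I ≈ (0.625000/3) × 22.625000 = 4.713542
Exact value: 4.713542
Error: 0.000000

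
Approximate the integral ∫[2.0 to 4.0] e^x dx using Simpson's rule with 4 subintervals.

f(x) = e^x
a = 2.0, b = 4.0, n = 4
h = (b - a)/n = 0.500000

Simpson's rule: (h/3)[f(x₀) + 4f(x₁) + 2f(x₂) + ... + f(xₙ)]

x_0 = 2.0000, f(x_0) = 7.389056, coefficient = 1
x_1 = 2.5000, f(x_1) = 12.182494, coefficient = 4
x_2 = 3.0000, f(x_2) = 20.085537, coefficient = 2
x_3 = 3.5000, f(x_3) = 33.115452, coefficient = 4
x_4 = 4.0000, f(x_4) = 54.598150, coefficient = 1

I ≈ (0.500000/3) × 283.350064 = 47.225011
Exact value: 47.209094
Error: 0.015917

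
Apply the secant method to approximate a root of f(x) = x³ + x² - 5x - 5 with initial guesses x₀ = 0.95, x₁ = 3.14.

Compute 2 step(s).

f(x) = x³ + x² - 5x - 5
x₀ = 0.95, x₁ = 3.14

Secant formula: x_{n+1} = x_n - f(x_n)(x_n - x_{n-1})/(f(x_n) - f(x_{n-1}))

Iteration 1:
  f(0.950000) = -7.990125
  f(3.140000) = 20.118744
  x_2 = 3.140000 - 20.118744×(3.140000 - 0.950000)/(20.118744 - (-7.990125))
       = 1.572521
Iteration 2:
  f(3.140000) = 20.118744
  f(1.572521) = -6.501215
  x_3 = 1.572521 - (-6.501215)×(1.572521 - 3.140000)/(-6.501215 - 20.118744)
       = 1.955336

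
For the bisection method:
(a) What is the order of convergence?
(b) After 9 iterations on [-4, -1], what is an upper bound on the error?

(a) Bisection has linear (order 1) convergence; the error is halved each step.

(b) Error bound = (b-a)/2^n = (-1 - (-4))/2^{9}
    = 3/2^{9}

(a) 1 (linear); (b) error ≤ 5.86e-03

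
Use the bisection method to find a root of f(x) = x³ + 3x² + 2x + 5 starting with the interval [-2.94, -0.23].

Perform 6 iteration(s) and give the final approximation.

f(x) = x³ + 3x² + 2x + 5
Initial interval: [-2.94, -0.23]

Iteration 1:
  c_1 = (-2.940000 + (-0.230000))/2 = -1.585000
  f(c_1) = f(-1.585000) = 5.384798
  f(a) × f(c) < 0, new interval: [-2.940000, -1.585000]
Iteration 2:
  c_2 = (-2.940000 + (-1.585000))/2 = -2.262500
  f(c_2) = f(-2.262500) = 4.250193
  f(a) × f(c) < 0, new interval: [-2.940000, -2.262500]
Iteration 3:
  c_3 = (-2.940000 + (-2.262500))/2 = -2.601250
  f(c_3) = f(-2.601250) = 2.495642
  f(a) × f(c) < 0, new interval: [-2.940000, -2.601250]
Iteration 4:
  c_4 = (-2.940000 + (-2.601250))/2 = -2.770625
  f(c_4) = f(-2.770625) = 1.219516
  f(a) × f(c) < 0, new interval: [-2.940000, -2.770625]
Iteration 5:
  c_5 = (-2.940000 + (-2.770625))/2 = -2.855313
  f(c_5) = f(-2.855313) = 0.468985
  f(a) × f(c) < 0, new interval: [-2.940000, -2.855313]
Iteration 6:
  c_6 = (-2.940000 + (-2.855313))/2 = -2.897656
  f(c_6) = f(-2.897656) = 0.064008
  f(a) × f(c) < 0, new interval: [-2.940000, -2.897656]

After 6 iteration(s), the approximation is c_6 = -2.897656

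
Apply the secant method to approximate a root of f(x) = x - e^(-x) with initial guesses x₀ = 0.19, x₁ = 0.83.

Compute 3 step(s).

f(x) = x - e^(-x)
x₀ = 0.19, x₁ = 0.83

Secant formula: x_{n+1} = x_n - f(x_n)(x_n - x_{n-1})/(f(x_n) - f(x_{n-1}))

Iteration 1:
  f(0.190000) = -0.636959
  f(0.830000) = 0.393951
  x_2 = 0.830000 - 0.393951×(0.830000 - 0.190000)/(0.393951 - (-0.636959))
       = 0.585431
Iteration 2:
  f(0.830000) = 0.393951
  f(0.585431) = 0.028565
  x_3 = 0.585431 - 0.028565×(0.585431 - 0.830000)/(0.028565 - 0.393951)
       = 0.566311
Iteration 3:
  f(0.585431) = 0.028565
  f(0.566311) = -0.001304
  x_4 = 0.566311 - (-0.001304)×(0.566311 - 0.585431)/(-0.001304 - 0.028565)
       = 0.567146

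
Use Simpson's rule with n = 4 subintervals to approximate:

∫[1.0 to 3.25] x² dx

f(x) = x²
a = 1.0, b = 3.25, n = 4
h = (b - a)/n = 0.562500

Simpson's rule: (h/3)[f(x₀) + 4f(x₁) + 2f(x₂) + ... + f(xₙ)]

x_0 = 1.0000, f(x_0) = 1.000000, coefficient = 1
x_1 = 1.5625, f(x_1) = 2.441406, coefficient = 4
x_2 = 2.1250, f(x_2) = 4.515625, coefficient = 2
x_3 = 2.6875, f(x_3) = 7.222656, coefficient = 4
x_4 = 3.2500, f(x_4) = 10.562500, coefficient = 1

I ≈ (0.562500/3) × 59.250000 = 11.109375
Exact value: 11.109375
Error: 0.000000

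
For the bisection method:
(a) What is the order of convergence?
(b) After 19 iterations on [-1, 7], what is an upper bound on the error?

(a) Bisection has linear (order 1) convergence; the error is halved each step.

(b) Error bound = (b-a)/2^n = (7 - (-1))/2^{19}
    = 8/2^{19}

(a) 1 (linear); (b) error ≤ 1.53e-05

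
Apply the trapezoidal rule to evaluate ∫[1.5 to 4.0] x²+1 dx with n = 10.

f(x) = x²+1
a = 1.5, b = 4.0, n = 10
h = (b - a)/n = 0.250000

Trapezoidal rule: (h/2)[f(x₀) + 2f(x₁) + 2f(x₂) + ... + f(xₙ)]

x_0 = 1.5000, f(x_0) = 3.250000, coefficient = 1
x_1 = 1.7500, f(x_1) = 4.062500, coefficient = 2
x_2 = 2.0000, f(x_2) = 5.000000, coefficient = 2
x_3 = 2.2500, f(x_3) = 6.062500, coefficient = 2
x_4 = 2.5000, f(x_4) = 7.250000, coefficient = 2
x_5 = 2.7500, f(x_5) = 8.562500, coefficient = 2
x_6 = 3.0000, f(x_6) = 10.000000, coefficient = 2
x_7 = 3.2500, f(x_7) = 11.562500, coefficient = 2
x_8 = 3.5000, f(x_8) = 13.250000, coefficient = 2
x_9 = 3.7500, f(x_9) = 15.062500, coefficient = 2
x_10 = 4.0000, f(x_10) = 17.000000, coefficient = 1

I ≈ (0.250000/2) × 181.875000 = 22.734375
Exact value: 22.708333
Error: 0.026042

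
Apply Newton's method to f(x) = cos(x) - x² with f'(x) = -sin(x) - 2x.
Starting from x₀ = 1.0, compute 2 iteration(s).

f(x) = cos(x) - x²
f'(x) = -sin(x) - 2x
x₀ = 1.0

Newton-Raphson formula: x_{n+1} = x_n - f(x_n)/f'(x_n)

Iteration 1:
  f(1.000000) = -0.459698
  f'(1.000000) = -2.841471
  x_1 = 1.000000 - (-0.459698)/(-2.841471) = 0.838218
Iteration 2:
  f(0.838218) = -0.033822
  f'(0.838218) = -2.419890
  x_2 = 0.838218 - (-0.033822)/(-2.419890) = 0.824242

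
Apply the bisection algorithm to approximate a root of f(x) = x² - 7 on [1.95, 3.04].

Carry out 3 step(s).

f(x) = x² - 7
Initial interval: [1.95, 3.04]

Iteration 1:
  c_1 = (1.950000 + 3.040000)/2 = 2.495000
  f(c_1) = f(2.495000) = -0.774975
  f(a) × f(c) ≥ 0, new interval: [2.495000, 3.040000]
Iteration 2:
  c_2 = (2.495000 + 3.040000)/2 = 2.767500
  f(c_2) = f(2.767500) = 0.659056
  f(a) × f(c) < 0, new interval: [2.495000, 2.767500]
Iteration 3:
  c_3 = (2.495000 + 2.767500)/2 = 2.631250
  f(c_3) = f(2.631250) = -0.076523
  f(a) × f(c) ≥ 0, new interval: [2.631250, 2.767500]

After 3 iteration(s), the approximation is c_3 = 2.631250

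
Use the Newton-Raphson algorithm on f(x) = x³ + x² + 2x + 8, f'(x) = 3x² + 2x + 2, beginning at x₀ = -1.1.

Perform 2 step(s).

f(x) = x³ + x² + 2x + 8
f'(x) = 3x² + 2x + 2
x₀ = -1.1

Newton-Raphson formula: x_{n+1} = x_n - f(x_n)/f'(x_n)

Iteration 1:
  f(-1.100000) = 5.679000
  f'(-1.100000) = 3.430000
  x_1 = -1.100000 - 5.679000/3.430000 = -2.755685
Iteration 2:
  f(-2.755685) = -10.843693
  f'(-2.755685) = 19.270031
  x_2 = -2.755685 - (-10.843693)/19.270031 = -2.192962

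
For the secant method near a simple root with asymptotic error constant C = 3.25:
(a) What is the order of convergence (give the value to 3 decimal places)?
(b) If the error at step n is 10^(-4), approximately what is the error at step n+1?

(a) Secant method has superlinear convergence with order φ = (1+√5)/2 ≈ 1.618.
    This means |e_{n+1}| ≈ C|e_n|^1.618.

(b) With |e_n| = 10^(-4) and C = 3.25:
    |e_{n+1}| ≈ 3.25 × (10^(-4))^1.618 = 3.25 × 10^(-6.47)

(a) ≈ 1.618 (golden ratio); (b) |e_{n+1}| ≈ 1.096e-06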